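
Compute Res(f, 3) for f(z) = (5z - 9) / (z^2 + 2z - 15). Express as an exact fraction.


Step 1: Q(z) = z^2 + 2z - 15 = (z - 3)(z + 5)
Step 2: Q'(z) = 2z + 2
Step 3: Q'(3) = 8, P(3) = 6
Step 4: Res = P(3)/Q'(3) = 6/8 = 3/4

3/4


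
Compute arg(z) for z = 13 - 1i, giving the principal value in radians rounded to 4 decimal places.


Step 1: z = 13 - 1i
Step 2: arg(z) = atan2(-1, 13)
Step 3: arg(z) = -0.0768

-0.0768


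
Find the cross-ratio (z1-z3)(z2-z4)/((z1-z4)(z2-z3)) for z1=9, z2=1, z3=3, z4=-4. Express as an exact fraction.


Step 1: (z1-z3)(z2-z4) = 6 * 5 = 30
Step 2: (z1-z4)(z2-z3) = 13 * (-2) = -26
Step 3: Cross-ratio = -30/26 = -15/13

-15/13


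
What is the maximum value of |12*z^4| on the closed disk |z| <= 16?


Step 1: On |z| = 16, |f(z)| = 12 * |z|^4 = 12 * 16^4
Step 2: By maximum modulus principle, maximum is on boundary.
Step 3: Maximum = 12 * 65536 = 786432

786432


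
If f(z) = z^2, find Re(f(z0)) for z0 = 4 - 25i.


Step 1: z0 = 4 - 25i
Step 2: z0^2 = 4^2 - (-25)^2 - 200i
Step 3: real part = 16 - 625 = -609

-609


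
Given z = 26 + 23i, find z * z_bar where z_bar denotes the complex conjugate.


Step 1: conj(z) = 26 - 23i
Step 2: z * conj(z) = 26^2 + 23^2
Step 3: = 676 + 529 = 1205

1205


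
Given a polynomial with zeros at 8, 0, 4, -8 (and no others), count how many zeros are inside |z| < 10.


Step 1: Check each root:
  z = 8: |8| = 8 < 10
  z = 0: |0| = 0 < 10
  z = 4: |4| = 4 < 10
  z = -8: |-8| = 8 < 10
Step 2: Count = 4

4


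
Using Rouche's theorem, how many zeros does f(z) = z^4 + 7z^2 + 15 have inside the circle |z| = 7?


Step 1: On |z| = 7 the three terms have sizes |z^4| = 7^4 = 2401, |7z^2| = 7*7^2 = 343, |15| = 15
Step 2: The dominant term is g(z) = z^4; let h(z) = 7z^2 + 15 so f = g + h
Step 3: On |z| = 7: |g| = 2401 and |h| <= 343 + 15 = 358
Step 4: Since 2401 > 358, |h| < |g| on |z| = 7, so by Rouche f has the same number of zeros as g inside |z| < 7
Step 5: g(z) = z^4 has 4 zeros (all at the origin) inside |z| < 7. Answer = 4

4


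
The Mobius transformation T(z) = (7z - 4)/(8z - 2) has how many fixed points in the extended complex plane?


Step 1: Fixed points satisfy T(z) = z
Step 2: 8z^2 - 9z + 4 = 0
Step 3: Discriminant = (-9)^2 - 4*8*4 = -47
Step 4: Number of fixed points = 2

2


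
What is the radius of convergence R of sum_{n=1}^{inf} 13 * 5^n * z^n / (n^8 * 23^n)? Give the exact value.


Step 1: General term a_n = 13 * 5^n / (n^8 * 23^n)
Step 2: By the root test, |a_n|^(1/n) = 13^(1/n) * 5 / (n^(8/n) * 23) -> 5/23 as n -> infinity (since 13^(1/n) -> 1 and n^(8/n) -> 1)
Step 3: R = 1/lim|a_n|^(1/n) = 23/5

23/5


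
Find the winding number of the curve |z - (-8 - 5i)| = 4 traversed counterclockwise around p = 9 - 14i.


Step 1: Center c = (-8, -5), radius = 4
Step 2: |p - c|^2 = 17^2 + (-9)^2 = 370
Step 3: r^2 = 16
Step 4: |p-c| > r so winding number = 0

0


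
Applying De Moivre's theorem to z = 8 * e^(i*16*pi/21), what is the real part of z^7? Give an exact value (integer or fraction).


Step 1: By De Moivre's theorem, z^7 = 8^7 * e^(i*7*16*pi/21) = 2097152 * (cos(16*pi/3) + i*sin(16*pi/3))
Step 2: |z|^7 = 8^7 = 2097152
Step 3: Reduce the angle mod 2*pi: 16*pi/3 - 4*pi = 4*pi/3
Step 4: cos(4*pi/3) = -1/2
Step 5: Re(z^7) = 2097152 * (-1/2) = -1048576

-1048576


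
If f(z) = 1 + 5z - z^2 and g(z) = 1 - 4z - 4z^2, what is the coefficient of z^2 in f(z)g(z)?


Step 1: z^2 term in f*g comes from: (1)*(-4z^2) + (5z)*(-4z) + (-z^2)*(1)
Step 2: = -4 - 20 - 1
Step 3: = -25

-25


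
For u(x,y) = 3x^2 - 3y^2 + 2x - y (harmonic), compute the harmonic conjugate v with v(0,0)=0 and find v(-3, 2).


Step 1: v_x = -u_y = 6y + 1
Step 2: v_y = u_x = 6x + 2
Step 3: v = 6xy + x + 2y + C
Step 4: v(0,0) = 0 => C = 0
Step 5: v(-3, 2) = -35

-35


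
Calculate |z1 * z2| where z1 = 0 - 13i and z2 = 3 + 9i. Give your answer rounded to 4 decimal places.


Step 1: |z1| = sqrt(0^2 + (-13)^2) = sqrt(169)
Step 2: |z2| = sqrt(3^2 + 9^2) = sqrt(90)
Step 3: |z1*z2| = |z1|*|z2| = sqrt(169) * sqrt(90) = sqrt(169 * 90) = sqrt(15210)
Step 4: = 123.3288

123.3288


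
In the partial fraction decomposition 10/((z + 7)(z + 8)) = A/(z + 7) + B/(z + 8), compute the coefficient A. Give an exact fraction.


Step 1: Multiply both sides by (z + 7) and set z = -7
Step 2: A = 10 / (-7 + 8)
Step 3: A = 10 / 1
Step 4: A = 10

10


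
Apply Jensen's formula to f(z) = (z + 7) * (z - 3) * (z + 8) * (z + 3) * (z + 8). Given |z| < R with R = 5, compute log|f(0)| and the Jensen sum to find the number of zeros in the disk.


Jensen's formula: (1/2pi)*integral log|f(Re^it)|dt = log|f(0)| + sum_{|a_k|<R} log(R/|a_k|)
Step 1: f(0) = 7 * (-3) * 8 * 3 * 8 = -4032
Step 2: log|f(0)| = log|-7| + log|3| + log|-8| + log|-3| + log|-8| = 8.302
Step 3: Zeros inside |z| < 5: 3, -3
Step 4: Jensen sum = log(5/3) + log(5/3) = 1.0217
Step 5: n(R) = number of terms in the Jensen sum = count of zeros inside |z| < 5 = 2

2


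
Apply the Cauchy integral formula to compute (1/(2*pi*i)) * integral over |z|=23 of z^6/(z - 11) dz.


Step 1: f(z) = z^6, a = 11 is inside |z| = 23
Step 2: By Cauchy integral formula: (1/(2pi*i)) * integral = f(a)
Step 3: f(11) = 11^6 = 1771561

1771561


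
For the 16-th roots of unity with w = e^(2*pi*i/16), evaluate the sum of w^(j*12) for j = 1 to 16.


Step 1: The sum sum_{j=1}^{n} w^(k*j) equals n if n | k, else 0.
Step 2: Here n = 16, k = 12
Step 3: Does n divide k? 16 | 12 -> False
Step 4: Sum = 0

0


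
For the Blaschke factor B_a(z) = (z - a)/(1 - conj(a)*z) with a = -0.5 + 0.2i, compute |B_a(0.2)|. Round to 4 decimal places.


Step 1: Numerator z0 - a = 0.2 - (-0.5 + 0.2i) = 0.7 - 0.2i
Step 2: Denominator 1 - conj(a)*z0 = 1 - (-0.5 - 0.2i)*0.2 = 1.1 + 0.04i
Step 3: |z0 - a|^2 = 0.7^2 + (-0.2)^2 = 0.53; |1 - conj(a)*z0|^2 = 1.1^2 + 0.04^2 = 1.2116
Step 4: |B_a(0.2)| = sqrt(0.53 / 1.2116) = sqrt(0.437438)
Step 5: = 0.6614

0.6614


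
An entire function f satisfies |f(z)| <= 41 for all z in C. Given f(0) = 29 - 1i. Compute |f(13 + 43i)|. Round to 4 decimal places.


Step 1: By Liouville's theorem, a bounded entire function is constant.
Step 2: f(z) = f(0) = 29 - 1i for all z.
Step 3: |f(w)| = |29 - 1i| = sqrt(841 + 1)
Step 4: = 29.0172

29.0172


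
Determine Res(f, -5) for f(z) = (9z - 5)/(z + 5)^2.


Step 1: Pole of order 2 at z = -5
Step 2: Res = lim d/dz [(z + 5)^2 * f(z)] as z -> -5
Step 3: (z + 5)^2 * f(z) = 9z - 5
Step 4: d/dz[9z - 5] = 9

9


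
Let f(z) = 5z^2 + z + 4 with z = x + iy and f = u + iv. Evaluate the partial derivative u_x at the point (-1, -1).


Step 1: f(z) = 5(x+iy)^2 + (x+iy) + 4
Step 2: u = 5(x^2 - y^2) + x + 4
Step 3: u_x = 10x + 1
Step 4: At (-1, -1): u_x = -10 + 1 = -9

-9


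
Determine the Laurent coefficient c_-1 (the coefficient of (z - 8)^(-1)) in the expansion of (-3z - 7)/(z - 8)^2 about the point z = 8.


Step 1: Write the numerator in powers of (z - 8): -3z - 7 = -3(z - 8) + (-3*8 - 7) = -3(z - 8) - 31
Step 2: Divide by (z - 8)^2: f(z) = -31(z - 8)^(-2) - 3(z - 8)^(-1)
Step 3: This finite sum is the Laurent series of f about z = 8.
Step 4: Coefficient of (z - 8)^(-1) = coefficient of (z - 8) in the re-centred numerator = -3

-3


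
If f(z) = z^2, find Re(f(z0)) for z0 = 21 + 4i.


Step 1: z0 = 21 + 4i
Step 2: z0^2 = 21^2 - 4^2 + 168i
Step 3: real part = 441 - 16 = 425

425


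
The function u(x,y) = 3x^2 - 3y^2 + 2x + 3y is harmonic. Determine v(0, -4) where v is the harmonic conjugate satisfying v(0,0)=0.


Step 1: v_x = -u_y = 6y - 3
Step 2: v_y = u_x = 6x + 2
Step 3: v = 6xy - 3x + 2y + C
Step 4: v(0,0) = 0 => C = 0
Step 5: v(0, -4) = -8

-8


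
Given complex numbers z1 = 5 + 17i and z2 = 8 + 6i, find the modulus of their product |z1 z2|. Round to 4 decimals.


Step 1: |z1| = sqrt(5^2 + 17^2) = sqrt(314)
Step 2: |z2| = sqrt(8^2 + 6^2) = sqrt(100)
Step 3: |z1*z2| = |z1|*|z2| = sqrt(314) * sqrt(100) = sqrt(314 * 100) = sqrt(31400)
Step 4: = 177.2005

177.2005


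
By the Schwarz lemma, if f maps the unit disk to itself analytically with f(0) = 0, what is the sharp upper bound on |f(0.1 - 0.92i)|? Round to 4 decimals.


Step 1: Schwarz lemma: if f: D -> D is analytic with f(0) = 0, then |f(z)| <= |z| for all z in D, and this is sharp (f(z) = z).
Step 2: |z0|^2 = 0.1^2 + (-0.92)^2 = 0.8564
Step 3: |z0| = sqrt(0.8564) = 0.925419
Step 4: Best bound = |z0| = 0.9254

0.9254


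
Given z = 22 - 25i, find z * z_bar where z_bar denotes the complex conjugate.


Step 1: conj(z) = 22 + 25i
Step 2: z * conj(z) = 22^2 + (-25)^2
Step 3: = 484 + 625 = 1109

1109


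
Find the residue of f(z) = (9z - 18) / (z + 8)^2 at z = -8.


Step 1: Pole of order 2 at z = -8
Step 2: Res = lim d/dz [(z + 8)^2 * f(z)] as z -> -8
Step 3: (z + 8)^2 * f(z) = 9z - 18
Step 4: d/dz[9z - 18] = 9

9


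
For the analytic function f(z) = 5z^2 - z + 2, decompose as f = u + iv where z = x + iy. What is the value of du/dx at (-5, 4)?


Step 1: f(z) = 5(x+iy)^2 - (x+iy) + 2
Step 2: u = 5(x^2 - y^2) - x + 2
Step 3: u_x = 10x - 1
Step 4: At (-5, 4): u_x = -50 - 1 = -51

-51


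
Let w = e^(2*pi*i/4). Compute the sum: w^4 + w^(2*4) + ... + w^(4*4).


Step 1: The sum sum_{j=1}^{n} w^(k*j) equals n if n | k, else 0.
Step 2: Here n = 4, k = 4
Step 3: Does n divide k? 4 | 4 -> True
Step 4: Sum = 4

4


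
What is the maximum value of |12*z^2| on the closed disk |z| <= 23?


Step 1: On |z| = 23, |f(z)| = 12 * |z|^2 = 12 * 23^2
Step 2: By maximum modulus principle, maximum is on boundary.
Step 3: Maximum = 12 * 529 = 6348

6348


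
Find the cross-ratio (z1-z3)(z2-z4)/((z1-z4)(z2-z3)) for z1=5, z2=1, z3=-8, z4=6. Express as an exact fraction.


Step 1: (z1-z3)(z2-z4) = 13 * (-5) = -65
Step 2: (z1-z4)(z2-z3) = (-1) * 9 = -9
Step 3: Cross-ratio = 65/9 = 65/9

65/9


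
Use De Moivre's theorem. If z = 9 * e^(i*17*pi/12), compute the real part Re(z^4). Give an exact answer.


Step 1: By De Moivre's theorem, z^4 = 9^4 * e^(i*4*17*pi/12) = 6561 * (cos(17*pi/3) + i*sin(17*pi/3))
Step 2: |z|^4 = 9^4 = 6561
Step 3: Reduce the angle mod 2*pi: 17*pi/3 - 4*pi = 5*pi/3
Step 4: cos(5*pi/3) = 1/2
Step 5: Re(z^4) = 6561 * 1/2 = 6561/2

6561/2


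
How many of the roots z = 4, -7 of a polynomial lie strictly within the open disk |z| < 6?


Step 1: Check each root:
  z = 4: |4| = 4 < 6
  z = -7: |-7| = 7 >= 6
Step 2: Count = 1

1


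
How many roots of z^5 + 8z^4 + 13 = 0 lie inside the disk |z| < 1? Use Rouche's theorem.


Step 1: On |z| = 1 the three terms have sizes |z^5| = 1^5 = 1, |8z^4| = 8*1^4 = 8, |13| = 13
Step 2: The dominant term is g(z) = 13; let h(z) = z^5 + 8z^4 so f = g + h
Step 3: On |z| = 1: |g| = 13 and |h| <= 1 + 8 = 9
Step 4: Since 13 > 9, |h| < |g| on |z| = 1, so by Rouche f has the same number of zeros as g inside |z| < 1
Step 5: g(z) = 13 is a nonzero constant with no zeros inside |z| < 1. Answer = 0

0


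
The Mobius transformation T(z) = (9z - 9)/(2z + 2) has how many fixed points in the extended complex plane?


Step 1: Fixed points satisfy T(z) = z
Step 2: 2z^2 - 7z + 9 = 0
Step 3: Discriminant = (-7)^2 - 4*2*9 = -23
Step 4: Number of fixed points = 2

2


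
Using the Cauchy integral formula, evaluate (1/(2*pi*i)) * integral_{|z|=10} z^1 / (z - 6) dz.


Step 1: f(z) = z^1, a = 6 is inside |z| = 10
Step 2: By Cauchy integral formula: (1/(2pi*i)) * integral = f(a)
Step 3: f(6) = 6^1 = 6

6


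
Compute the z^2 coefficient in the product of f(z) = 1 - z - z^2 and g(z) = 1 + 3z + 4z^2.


Step 1: z^2 term in f*g comes from: (1)*(4z^2) + (-z)*(3z) + (-z^2)*(1)
Step 2: = 4 - 3 - 1
Step 3: = 0

0


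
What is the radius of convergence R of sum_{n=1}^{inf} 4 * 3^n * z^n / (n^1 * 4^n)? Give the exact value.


Step 1: General term a_n = 4 * 3^n / (n^1 * 4^n)
Step 2: By the root test, |a_n|^(1/n) = 4^(1/n) * 3 / (n^(1/n) * 4) -> 3/4 as n -> infinity (since 4^(1/n) -> 1 and n^(1/n) -> 1)
Step 3: R = 1/lim|a_n|^(1/n) = 4/3

4/3


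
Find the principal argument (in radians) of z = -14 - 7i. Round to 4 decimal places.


Step 1: z = -14 - 7i
Step 2: arg(z) = atan2(-7, -14)
Step 3: arg(z) = -2.6779

-2.6779


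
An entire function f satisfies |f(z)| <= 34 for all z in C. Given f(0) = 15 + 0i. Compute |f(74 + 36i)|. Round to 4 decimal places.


Step 1: By Liouville's theorem, a bounded entire function is constant.
Step 2: f(z) = f(0) = 15 + 0i for all z.
Step 3: |f(w)| = |15 + 0i| = sqrt(225 + 0)
Step 4: = 15.0

15.0


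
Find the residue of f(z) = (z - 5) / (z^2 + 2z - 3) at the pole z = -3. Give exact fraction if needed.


Step 1: Q(z) = z^2 + 2z - 3 = (z + 3)(z - 1)
Step 2: Q'(z) = 2z + 2
Step 3: Q'(-3) = -4, P(-3) = -8
Step 4: Res = P(-3)/Q'(-3) = -8/(-4) = 2

2


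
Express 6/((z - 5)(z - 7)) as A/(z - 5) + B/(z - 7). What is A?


Step 1: Multiply both sides by (z - 5) and set z = 5
Step 2: A = 6 / (5 - 7)
Step 3: A = 6 / (-2)
Step 4: A = -3

-3


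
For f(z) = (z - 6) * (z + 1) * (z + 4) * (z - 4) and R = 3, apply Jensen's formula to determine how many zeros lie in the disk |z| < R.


Jensen's formula: (1/2pi)*integral log|f(Re^it)|dt = log|f(0)| + sum_{|a_k|<R} log(R/|a_k|)
Step 1: f(0) = (-6) * 1 * 4 * (-4) = 96
Step 2: log|f(0)| = log|6| + log|-1| + log|-4| + log|4| = 4.5643
Step 3: Zeros inside |z| < 3: -1
Step 4: Jensen sum = log(3/1) = 1.0986
Step 5: n(R) = number of terms in the Jensen sum = count of zeros inside |z| < 3 = 1

1


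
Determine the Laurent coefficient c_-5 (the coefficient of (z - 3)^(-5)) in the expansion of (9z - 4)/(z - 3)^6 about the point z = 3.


Step 1: Write the numerator in powers of (z - 3): 9z - 4 = 9(z - 3) + (9*3 - 4) = 9(z - 3) + 23
Step 2: Divide by (z - 3)^6: f(z) = 23(z - 3)^(-6) + 9(z - 3)^(-5)
Step 3: This finite sum is the Laurent series of f about z = 3.
Step 4: Coefficient of (z - 3)^(-5) = coefficient of (z - 3) in the re-centred numerator = 9

9


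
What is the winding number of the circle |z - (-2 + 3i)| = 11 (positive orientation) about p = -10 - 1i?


Step 1: Center c = (-2, 3), radius = 11
Step 2: |p - c|^2 = (-8)^2 + (-4)^2 = 80
Step 3: r^2 = 121
Step 4: |p-c| < r so winding number = 1

1


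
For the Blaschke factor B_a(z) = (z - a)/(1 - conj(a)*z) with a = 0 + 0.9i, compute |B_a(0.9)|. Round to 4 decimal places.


Step 1: Numerator z0 - a = 0.9 - (0 + 0.9i) = 0.9 - 0.9i
Step 2: Denominator 1 - conj(a)*z0 = 1 - (0 - 0.9i)*0.9 = 1 + 0.81i
Step 3: |z0 - a|^2 = 0.9^2 + (-0.9)^2 = 1.62; |1 - conj(a)*z0|^2 = 1^2 + 0.81^2 = 1.6561
Step 4: |B_a(0.9)| = sqrt(1.62 / 1.6561) = sqrt(0.978202)
Step 5: = 0.989

0.989


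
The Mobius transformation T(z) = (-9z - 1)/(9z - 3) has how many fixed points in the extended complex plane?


Step 1: Fixed points satisfy T(z) = z
Step 2: 9z^2 + 6z + 1 = 0
Step 3: Discriminant = 6^2 - 4*9*1 = 0
Step 4: Number of fixed points = 1

1


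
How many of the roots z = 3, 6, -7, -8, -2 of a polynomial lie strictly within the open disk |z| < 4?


Step 1: Check each root:
  z = 3: |3| = 3 < 4
  z = 6: |6| = 6 >= 4
  z = -7: |-7| = 7 >= 4
  z = -8: |-8| = 8 >= 4
  z = -2: |-2| = 2 < 4
Step 2: Count = 2

2


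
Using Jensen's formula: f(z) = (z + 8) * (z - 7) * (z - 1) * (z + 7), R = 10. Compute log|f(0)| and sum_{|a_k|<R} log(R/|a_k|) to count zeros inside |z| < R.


Jensen's formula: (1/2pi)*integral log|f(Re^it)|dt = log|f(0)| + sum_{|a_k|<R} log(R/|a_k|)
Step 1: f(0) = 8 * (-7) * (-1) * 7 = 392
Step 2: log|f(0)| = log|-8| + log|7| + log|1| + log|-7| = 5.9713
Step 3: Zeros inside |z| < 10: -8, 7, 1, -7
Step 4: Jensen sum = log(10/8) + log(10/7) + log(10/1) + log(10/7) = 3.2391
Step 5: n(R) = number of terms in the Jensen sum = count of zeros inside |z| < 10 = 4

4


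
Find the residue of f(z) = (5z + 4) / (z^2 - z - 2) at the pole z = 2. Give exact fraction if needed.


Step 1: Q(z) = z^2 - z - 2 = (z - 2)(z + 1)
Step 2: Q'(z) = 2z - 1
Step 3: Q'(2) = 3, P(2) = 14
Step 4: Res = P(2)/Q'(2) = 14/3 = 14/3

14/3


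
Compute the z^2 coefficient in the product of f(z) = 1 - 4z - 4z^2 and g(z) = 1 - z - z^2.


Step 1: z^2 term in f*g comes from: (1)*(-z^2) + (-4z)*(-z) + (-4z^2)*(1)
Step 2: = -1 + 4 - 4
Step 3: = -1

-1


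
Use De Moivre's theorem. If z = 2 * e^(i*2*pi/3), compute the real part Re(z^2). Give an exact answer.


Step 1: By De Moivre's theorem, z^2 = 2^2 * e^(i*2*2*pi/3) = 4 * (cos(4*pi/3) + i*sin(4*pi/3))
Step 2: |z|^2 = 2^2 = 4
Step 3: The angle 4*pi/3 already lies in [0, 2*pi)
Step 4: cos(4*pi/3) = -1/2
Step 5: Re(z^2) = 4 * (-1/2) = -2

-2


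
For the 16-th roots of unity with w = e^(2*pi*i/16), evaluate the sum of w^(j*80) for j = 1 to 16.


Step 1: The sum sum_{j=1}^{n} w^(k*j) equals n if n | k, else 0.
Step 2: Here n = 16, k = 80
Step 3: Does n divide k? 16 | 80 -> True
Step 4: Sum = 16

16


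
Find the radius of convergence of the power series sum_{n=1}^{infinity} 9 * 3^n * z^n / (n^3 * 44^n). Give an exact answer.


Step 1: General term a_n = 9 * 3^n / (n^3 * 44^n)
Step 2: By the root test, |a_n|^(1/n) = 9^(1/n) * 3 / (n^(3/n) * 44) -> 3/44 as n -> infinity (since 9^(1/n) -> 1 and n^(3/n) -> 1)
Step 3: R = 1/lim|a_n|^(1/n) = 44/3

44/3


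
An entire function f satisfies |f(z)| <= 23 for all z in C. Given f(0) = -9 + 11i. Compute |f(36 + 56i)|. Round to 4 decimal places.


Step 1: By Liouville's theorem, a bounded entire function is constant.
Step 2: f(z) = f(0) = -9 + 11i for all z.
Step 3: |f(w)| = |-9 + 11i| = sqrt(81 + 121)
Step 4: = 14.2127

14.2127


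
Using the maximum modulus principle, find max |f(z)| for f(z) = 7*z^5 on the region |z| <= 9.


Step 1: On |z| = 9, |f(z)| = 7 * |z|^5 = 7 * 9^5
Step 2: By maximum modulus principle, maximum is on boundary.
Step 3: Maximum = 7 * 59049 = 413343

413343


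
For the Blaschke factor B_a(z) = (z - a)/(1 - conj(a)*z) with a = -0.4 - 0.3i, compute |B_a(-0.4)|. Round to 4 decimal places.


Step 1: Numerator z0 - a = -0.4 - (-0.4 - 0.3i) = 0 + 0.3i
Step 2: Denominator 1 - conj(a)*z0 = 1 - (-0.4 + 0.3i)*(-0.4) = 0.84 + 0.12i
Step 3: |z0 - a|^2 = 0^2 + 0.3^2 = 0.09; |1 - conj(a)*z0|^2 = 0.84^2 + 0.12^2 = 0.72
Step 4: |B_a(-0.4)| = sqrt(0.09 / 0.72) = sqrt(0.125)
Step 5: = 0.3536

0.3536


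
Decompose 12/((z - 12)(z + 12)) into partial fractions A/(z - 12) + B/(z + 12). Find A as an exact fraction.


Step 1: Multiply both sides by (z - 12) and set z = 12
Step 2: A = 12 / (12 + 12)
Step 3: A = 12 / 24
Step 4: A = 1/2

1/2


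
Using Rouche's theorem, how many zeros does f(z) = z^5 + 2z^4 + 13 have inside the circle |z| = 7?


Step 1: On |z| = 7 the three terms have sizes |z^5| = 7^5 = 16807, |2z^4| = 2*7^4 = 4802, |13| = 13
Step 2: The dominant term is g(z) = z^5; let h(z) = 2z^4 + 13 so f = g + h
Step 3: On |z| = 7: |g| = 16807 and |h| <= 4802 + 13 = 4815
Step 4: Since 16807 > 4815, |h| < |g| on |z| = 7, so by Rouche f has the same number of zeros as g inside |z| < 7
Step 5: g(z) = z^5 has 5 zeros (all at the origin) inside |z| < 7. Answer = 5

5


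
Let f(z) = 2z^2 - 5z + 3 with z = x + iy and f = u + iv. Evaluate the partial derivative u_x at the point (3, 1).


Step 1: f(z) = 2(x+iy)^2 - 5(x+iy) + 3
Step 2: u = 2(x^2 - y^2) - 5x + 3
Step 3: u_x = 4x - 5
Step 4: At (3, 1): u_x = 12 - 5 = 7

7


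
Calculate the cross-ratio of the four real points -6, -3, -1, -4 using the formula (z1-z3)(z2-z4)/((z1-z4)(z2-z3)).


Step 1: (z1-z3)(z2-z4) = (-5) * 1 = -5
Step 2: (z1-z4)(z2-z3) = (-2) * (-2) = 4
Step 3: Cross-ratio = -5/4 = -5/4

-5/4


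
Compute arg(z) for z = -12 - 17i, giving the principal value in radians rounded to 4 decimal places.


Step 1: z = -12 - 17i
Step 2: arg(z) = atan2(-17, -12)
Step 3: arg(z) = -2.1855

-2.1855


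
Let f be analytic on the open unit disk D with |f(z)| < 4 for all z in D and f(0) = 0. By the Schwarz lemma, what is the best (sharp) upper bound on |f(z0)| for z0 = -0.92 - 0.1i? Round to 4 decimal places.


Step 1: g = f/4 maps D -> D with g(0) = 0, so by the Schwarz lemma |g(z)| <= |z|, i.e. |f(z)| <= 4|z|; this is sharp (f(z) = 4z).
Step 2: |z0|^2 = (-0.92)^2 + (-0.1)^2 = 0.8564
Step 3: |z0| = sqrt(0.8564) = 0.925419
Step 4: Best bound = 4 * |z0| = 4 * 0.925419 = 3.7017

3.7017


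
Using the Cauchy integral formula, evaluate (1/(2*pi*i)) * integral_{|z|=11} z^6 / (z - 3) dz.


Step 1: f(z) = z^6, a = 3 is inside |z| = 11
Step 2: By Cauchy integral formula: (1/(2pi*i)) * integral = f(a)
Step 3: f(3) = 3^6 = 729

729


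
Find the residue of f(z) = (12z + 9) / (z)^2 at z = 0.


Step 1: Pole of order 2 at z = 0
Step 2: Res = lim d/dz [(z)^2 * f(z)] as z -> 0
Step 3: (z)^2 * f(z) = 12z + 9
Step 4: d/dz[12z + 9] = 12

12


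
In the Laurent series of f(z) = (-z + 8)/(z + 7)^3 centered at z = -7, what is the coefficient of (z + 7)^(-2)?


Step 1: Write the numerator in powers of (z + 7): -z + 8 = -(z + 7) + (-1*(-7) + 8) = -(z + 7) + 15
Step 2: Divide by (z + 7)^3: f(z) = 15(z + 7)^(-3) - (z + 7)^(-2)
Step 3: This finite sum is the Laurent series of f about z = -7.
Step 4: Coefficient of (z + 7)^(-2) = coefficient of (z + 7) in the re-centred numerator = -1

-1


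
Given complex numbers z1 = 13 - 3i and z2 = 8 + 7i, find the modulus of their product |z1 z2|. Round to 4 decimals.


Step 1: |z1| = sqrt(13^2 + (-3)^2) = sqrt(178)
Step 2: |z2| = sqrt(8^2 + 7^2) = sqrt(113)
Step 3: |z1*z2| = |z1|*|z2| = sqrt(178) * sqrt(113) = sqrt(178 * 113) = sqrt(20114)
Step 4: = 141.8238

141.8238


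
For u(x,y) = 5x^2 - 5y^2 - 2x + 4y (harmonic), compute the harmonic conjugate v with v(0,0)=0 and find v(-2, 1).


Step 1: v_x = -u_y = 10y - 4
Step 2: v_y = u_x = 10x - 2
Step 3: v = 10xy - 4x - 2y + C
Step 4: v(0,0) = 0 => C = 0
Step 5: v(-2, 1) = -14

-14


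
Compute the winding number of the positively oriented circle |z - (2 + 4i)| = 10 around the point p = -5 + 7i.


Step 1: Center c = (2, 4), radius = 10
Step 2: |p - c|^2 = (-7)^2 + 3^2 = 58
Step 3: r^2 = 100
Step 4: |p-c| < r so winding number = 1

1


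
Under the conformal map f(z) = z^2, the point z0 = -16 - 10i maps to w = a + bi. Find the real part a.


Step 1: z0 = -16 - 10i
Step 2: z0^2 = (-16)^2 - (-10)^2 + 320i
Step 3: real part = 256 - 100 = 156

156


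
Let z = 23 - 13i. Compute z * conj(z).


Step 1: conj(z) = 23 + 13i
Step 2: z * conj(z) = 23^2 + (-13)^2
Step 3: = 529 + 169 = 698

698


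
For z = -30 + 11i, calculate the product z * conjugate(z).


Step 1: conj(z) = -30 - 11i
Step 2: z * conj(z) = (-30)^2 + 11^2
Step 3: = 900 + 121 = 1021

1021


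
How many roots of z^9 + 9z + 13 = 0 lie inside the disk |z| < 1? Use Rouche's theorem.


Step 1: On |z| = 1 the three terms have sizes |z^9| = 1^9 = 1, |9z| = 9*1 = 9, |13| = 13
Step 2: The dominant term is g(z) = 13; let h(z) = z^9 + 9z so f = g + h
Step 3: On |z| = 1: |g| = 13 and |h| <= 1 + 9 = 10
Step 4: Since 13 > 10, |h| < |g| on |z| = 1, so by Rouche f has the same number of zeros as g inside |z| < 1
Step 5: g(z) = 13 is a nonzero constant with no zeros inside |z| < 1. Answer = 0

0


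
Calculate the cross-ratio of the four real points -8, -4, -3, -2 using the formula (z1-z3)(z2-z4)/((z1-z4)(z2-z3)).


Step 1: (z1-z3)(z2-z4) = (-5) * (-2) = 10
Step 2: (z1-z4)(z2-z3) = (-6) * (-1) = 6
Step 3: Cross-ratio = 10/6 = 5/3

5/3


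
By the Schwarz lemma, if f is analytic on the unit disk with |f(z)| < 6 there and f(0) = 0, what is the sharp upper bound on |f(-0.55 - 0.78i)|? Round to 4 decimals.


Step 1: g = f/6 maps D -> D with g(0) = 0, so by the Schwarz lemma |g(z)| <= |z|, i.e. |f(z)| <= 6|z|; this is sharp (f(z) = 6z).
Step 2: |z0|^2 = (-0.55)^2 + (-0.78)^2 = 0.9109
Step 3: |z0| = sqrt(0.9109) = 0.954411
Step 4: Best bound = 6 * |z0| = 6 * 0.954411 = 5.7265

5.7265


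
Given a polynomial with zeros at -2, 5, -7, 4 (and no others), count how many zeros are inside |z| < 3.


Step 1: Check each root:
  z = -2: |-2| = 2 < 3
  z = 5: |5| = 5 >= 3
  z = -7: |-7| = 7 >= 3
  z = 4: |4| = 4 >= 3
Step 2: Count = 1

1


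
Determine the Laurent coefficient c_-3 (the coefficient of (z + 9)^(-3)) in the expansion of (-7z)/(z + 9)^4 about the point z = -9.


Step 1: Write the numerator in powers of (z + 9): -7z = -7(z + 9) + (-7*(-9) + 0) = -7(z + 9) + 63
Step 2: Divide by (z + 9)^4: f(z) = 63(z + 9)^(-4) - 7(z + 9)^(-3)
Step 3: This finite sum is the Laurent series of f about z = -9.
Step 4: Coefficient of (z + 9)^(-3) = coefficient of (z + 9) in the re-centred numerator = -7

-7


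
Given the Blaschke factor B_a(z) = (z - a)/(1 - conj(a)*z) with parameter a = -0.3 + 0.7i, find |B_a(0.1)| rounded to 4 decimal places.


Step 1: Numerator z0 - a = 0.1 - (-0.3 + 0.7i) = 0.4 - 0.7i
Step 2: Denominator 1 - conj(a)*z0 = 1 - (-0.3 - 0.7i)*0.1 = 1.03 + 0.07i
Step 3: |z0 - a|^2 = 0.4^2 + (-0.7)^2 = 0.65; |1 - conj(a)*z0|^2 = 1.03^2 + 0.07^2 = 1.0658
Step 4: |B_a(0.1)| = sqrt(0.65 / 1.0658) = sqrt(0.609871)
Step 5: = 0.7809

0.7809


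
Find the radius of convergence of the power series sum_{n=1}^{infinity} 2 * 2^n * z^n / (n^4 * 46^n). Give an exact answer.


Step 1: General term a_n = 2 * 2^n / (n^4 * 46^n)
Step 2: By the root test, |a_n|^(1/n) = 2^(1/n) * 2 / (n^(4/n) * 46) -> 2/46 as n -> infinity (since 2^(1/n) -> 1 and n^(4/n) -> 1)
Step 3: R = 1/lim|a_n|^(1/n) = 46/2 = 23

23


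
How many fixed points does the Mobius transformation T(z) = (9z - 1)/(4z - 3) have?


Step 1: Fixed points satisfy T(z) = z
Step 2: 4z^2 - 12z + 1 = 0
Step 3: Discriminant = (-12)^2 - 4*4*1 = 128
Step 4: Number of fixed points = 2

2


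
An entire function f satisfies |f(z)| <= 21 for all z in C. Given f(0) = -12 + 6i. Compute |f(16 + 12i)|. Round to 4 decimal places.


Step 1: By Liouville's theorem, a bounded entire function is constant.
Step 2: f(z) = f(0) = -12 + 6i for all z.
Step 3: |f(w)| = |-12 + 6i| = sqrt(144 + 36)
Step 4: = 13.4164

13.4164


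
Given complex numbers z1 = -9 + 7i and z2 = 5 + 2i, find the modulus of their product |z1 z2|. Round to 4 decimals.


Step 1: |z1| = sqrt((-9)^2 + 7^2) = sqrt(130)
Step 2: |z2| = sqrt(5^2 + 2^2) = sqrt(29)
Step 3: |z1*z2| = |z1|*|z2| = sqrt(130) * sqrt(29) = sqrt(130 * 29) = sqrt(3770)
Step 4: = 61.4003

61.4003


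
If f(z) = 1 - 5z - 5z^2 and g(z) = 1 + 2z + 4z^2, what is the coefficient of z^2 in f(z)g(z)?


Step 1: z^2 term in f*g comes from: (1)*(4z^2) + (-5z)*(2z) + (-5z^2)*(1)
Step 2: = 4 - 10 - 5
Step 3: = -11

-11


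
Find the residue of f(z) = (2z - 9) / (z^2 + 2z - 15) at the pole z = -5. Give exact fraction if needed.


Step 1: Q(z) = z^2 + 2z - 15 = (z + 5)(z - 3)
Step 2: Q'(z) = 2z + 2
Step 3: Q'(-5) = -8, P(-5) = -19
Step 4: Res = P(-5)/Q'(-5) = -19/(-8) = 19/8

19/8


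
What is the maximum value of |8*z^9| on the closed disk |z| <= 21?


Step 1: On |z| = 21, |f(z)| = 8 * |z|^9 = 8 * 21^9
Step 2: By maximum modulus principle, maximum is on boundary.
Step 3: Maximum = 8 * 794280046581 = 6354240372648

6354240372648


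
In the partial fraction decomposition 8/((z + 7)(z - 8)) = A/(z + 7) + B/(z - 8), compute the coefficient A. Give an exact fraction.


Step 1: Multiply both sides by (z + 7) and set z = -7
Step 2: A = 8 / (-7 - 8)
Step 3: A = 8 / (-15)
Step 4: A = -8/15

-8/15


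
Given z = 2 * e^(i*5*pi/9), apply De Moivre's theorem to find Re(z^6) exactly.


Step 1: By De Moivre's theorem, z^6 = 2^6 * e^(i*6*5*pi/9) = 64 * (cos(10*pi/3) + i*sin(10*pi/3))
Step 2: |z|^6 = 2^6 = 64
Step 3: Reduce the angle mod 2*pi: 10*pi/3 - 2*pi = 4*pi/3
Step 4: cos(4*pi/3) = -1/2
Step 5: Re(z^6) = 64 * (-1/2) = -32

-32


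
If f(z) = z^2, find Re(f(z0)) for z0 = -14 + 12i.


Step 1: z0 = -14 + 12i
Step 2: z0^2 = (-14)^2 - 12^2 - 336i
Step 3: real part = 196 - 144 = 52

52


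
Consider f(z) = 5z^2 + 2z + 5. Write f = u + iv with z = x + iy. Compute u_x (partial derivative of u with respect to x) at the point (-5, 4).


Step 1: f(z) = 5(x+iy)^2 + 2(x+iy) + 5
Step 2: u = 5(x^2 - y^2) + 2x + 5
Step 3: u_x = 10x + 2
Step 4: At (-5, 4): u_x = -50 + 2 = -48

-48


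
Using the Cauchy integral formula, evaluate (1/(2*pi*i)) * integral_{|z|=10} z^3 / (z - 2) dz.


Step 1: f(z) = z^3, a = 2 is inside |z| = 10
Step 2: By Cauchy integral formula: (1/(2pi*i)) * integral = f(a)
Step 3: f(2) = 2^3 = 8

8


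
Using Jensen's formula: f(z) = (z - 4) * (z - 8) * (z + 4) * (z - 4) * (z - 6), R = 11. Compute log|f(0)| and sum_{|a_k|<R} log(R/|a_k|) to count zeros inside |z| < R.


Jensen's formula: (1/2pi)*integral log|f(Re^it)|dt = log|f(0)| + sum_{|a_k|<R} log(R/|a_k|)
Step 1: f(0) = (-4) * (-8) * 4 * (-4) * (-6) = 3072
Step 2: log|f(0)| = log|4| + log|8| + log|-4| + log|4| + log|6| = 8.0301
Step 3: Zeros inside |z| < 11: 4, 8, -4, 4, 6
Step 4: Jensen sum = log(11/4) + log(11/8) + log(11/4) + log(11/4) + log(11/6) = 3.9594
Step 5: n(R) = number of terms in the Jensen sum = count of zeros inside |z| < 11 = 5

5


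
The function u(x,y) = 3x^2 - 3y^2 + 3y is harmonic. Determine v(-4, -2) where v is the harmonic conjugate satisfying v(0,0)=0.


Step 1: v_x = -u_y = 6y - 3
Step 2: v_y = u_x = 6x + 0
Step 3: v = 6xy - 3x + C
Step 4: v(0,0) = 0 => C = 0
Step 5: v(-4, -2) = 60

60


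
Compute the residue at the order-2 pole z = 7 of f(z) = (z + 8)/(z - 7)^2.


Step 1: Pole of order 2 at z = 7
Step 2: Res = lim d/dz [(z - 7)^2 * f(z)] as z -> 7
Step 3: (z - 7)^2 * f(z) = z + 8
Step 4: d/dz[z + 8] = 1

1


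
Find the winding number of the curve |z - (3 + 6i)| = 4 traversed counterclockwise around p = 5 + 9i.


Step 1: Center c = (3, 6), radius = 4
Step 2: |p - c|^2 = 2^2 + 3^2 = 13
Step 3: r^2 = 16
Step 4: |p-c| < r so winding number = 1

1


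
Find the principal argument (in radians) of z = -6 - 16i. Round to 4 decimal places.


Step 1: z = -6 - 16i
Step 2: arg(z) = atan2(-16, -6)
Step 3: arg(z) = -1.9296

-1.9296


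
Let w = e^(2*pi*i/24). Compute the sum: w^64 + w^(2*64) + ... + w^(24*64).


Step 1: The sum sum_{j=1}^{n} w^(k*j) equals n if n | k, else 0.
Step 2: Here n = 24, k = 64
Step 3: Does n divide k? 24 | 64 -> False
Step 4: Sum = 0

0


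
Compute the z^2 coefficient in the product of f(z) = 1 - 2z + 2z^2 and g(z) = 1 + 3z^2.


Step 1: z^2 term in f*g comes from: (1)*(3z^2) + (-2z)*(0) + (2z^2)*(1)
Step 2: = 3 + 0 + 2
Step 3: = 5

5


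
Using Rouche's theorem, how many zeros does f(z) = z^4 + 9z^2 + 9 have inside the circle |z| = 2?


Step 1: On |z| = 2 the three terms have sizes |z^4| = 2^4 = 16, |9z^2| = 9*2^2 = 36, |9| = 9
Step 2: The dominant term is g(z) = 9z^2; let h(z) = z^4 + 9 so f = g + h
Step 3: On |z| = 2: |g| = 36 and |h| <= 16 + 9 = 25
Step 4: Since 36 > 25, |h| < |g| on |z| = 2, so by Rouche f has the same number of zeros as g inside |z| < 2
Step 5: g(z) = 9z^2 has 2 zeros (at the origin, multiplicity 2) inside |z| < 2. Answer = 2

2


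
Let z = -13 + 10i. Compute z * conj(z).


Step 1: conj(z) = -13 - 10i
Step 2: z * conj(z) = (-13)^2 + 10^2
Step 3: = 169 + 100 = 269

269


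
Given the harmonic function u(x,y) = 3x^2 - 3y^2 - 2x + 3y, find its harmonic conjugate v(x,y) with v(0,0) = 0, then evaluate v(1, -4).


Step 1: v_x = -u_y = 6y - 3
Step 2: v_y = u_x = 6x - 2
Step 3: v = 6xy - 3x - 2y + C
Step 4: v(0,0) = 0 => C = 0
Step 5: v(1, -4) = -19

-19


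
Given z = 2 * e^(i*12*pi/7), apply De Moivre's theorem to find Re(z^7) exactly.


Step 1: By De Moivre's theorem, z^7 = 2^7 * e^(i*7*12*pi/7) = 128 * (cos(12*pi) + i*sin(12*pi))
Step 2: |z|^7 = 2^7 = 128
Step 3: Reduce the angle mod 2*pi: 12*pi - 12*pi = 0
Step 4: cos(0) = 1
Step 5: Re(z^7) = 128 * 1 = 128

128


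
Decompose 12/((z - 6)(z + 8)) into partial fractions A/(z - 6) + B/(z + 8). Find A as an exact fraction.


Step 1: Multiply both sides by (z - 6) and set z = 6
Step 2: A = 12 / (6 + 8)
Step 3: A = 12 / 14
Step 4: A = 6/7

6/7


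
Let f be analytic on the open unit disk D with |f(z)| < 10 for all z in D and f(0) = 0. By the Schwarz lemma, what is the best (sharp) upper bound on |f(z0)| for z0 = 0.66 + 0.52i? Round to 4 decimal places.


Step 1: g = f/10 maps D -> D with g(0) = 0, so by the Schwarz lemma |g(z)| <= |z|, i.e. |f(z)| <= 10|z|; this is sharp (f(z) = 10z).
Step 2: |z0|^2 = 0.66^2 + 0.52^2 = 0.706
Step 3: |z0| = sqrt(0.706) = 0.840238
Step 4: Best bound = 10 * |z0| = 10 * 0.840238 = 8.4024

8.4024


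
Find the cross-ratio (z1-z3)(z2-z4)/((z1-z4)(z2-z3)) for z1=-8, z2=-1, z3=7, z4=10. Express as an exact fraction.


Step 1: (z1-z3)(z2-z4) = (-15) * (-11) = 165
Step 2: (z1-z4)(z2-z3) = (-18) * (-8) = 144
Step 3: Cross-ratio = 165/144 = 55/48

55/48


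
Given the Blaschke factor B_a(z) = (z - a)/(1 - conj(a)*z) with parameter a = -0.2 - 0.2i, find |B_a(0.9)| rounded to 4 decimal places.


Step 1: Numerator z0 - a = 0.9 - (-0.2 - 0.2i) = 1.1 + 0.2i
Step 2: Denominator 1 - conj(a)*z0 = 1 - (-0.2 + 0.2i)*0.9 = 1.18 - 0.18i
Step 3: |z0 - a|^2 = 1.1^2 + 0.2^2 = 1.25; |1 - conj(a)*z0|^2 = 1.18^2 + (-0.18)^2 = 1.4248
Step 4: |B_a(0.9)| = sqrt(1.25 / 1.4248) = sqrt(0.877316)
Step 5: = 0.9367

0.9367


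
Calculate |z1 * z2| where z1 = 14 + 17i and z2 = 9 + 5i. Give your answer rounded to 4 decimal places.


Step 1: |z1| = sqrt(14^2 + 17^2) = sqrt(485)
Step 2: |z2| = sqrt(9^2 + 5^2) = sqrt(106)
Step 3: |z1*z2| = |z1|*|z2| = sqrt(485) * sqrt(106) = sqrt(485 * 106) = sqrt(51410)
Step 4: = 226.7377

226.7377


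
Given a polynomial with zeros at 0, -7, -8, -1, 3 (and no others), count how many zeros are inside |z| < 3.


Step 1: Check each root:
  z = 0: |0| = 0 < 3
  z = -7: |-7| = 7 >= 3
  z = -8: |-8| = 8 >= 3
  z = -1: |-1| = 1 < 3
  z = 3: |3| = 3 >= 3
Step 2: Count = 2

2


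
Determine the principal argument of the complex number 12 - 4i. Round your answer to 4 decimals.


Step 1: z = 12 - 4i
Step 2: arg(z) = atan2(-4, 12)
Step 3: arg(z) = -0.3218

-0.3218


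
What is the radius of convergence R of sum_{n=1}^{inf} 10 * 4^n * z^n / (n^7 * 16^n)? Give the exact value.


Step 1: General term a_n = 10 * 4^n / (n^7 * 16^n)
Step 2: By the root test, |a_n|^(1/n) = 10^(1/n) * 4 / (n^(7/n) * 16) -> 4/16 as n -> infinity (since 10^(1/n) -> 1 and n^(7/n) -> 1)
Step 3: R = 1/lim|a_n|^(1/n) = 16/4 = 4

4


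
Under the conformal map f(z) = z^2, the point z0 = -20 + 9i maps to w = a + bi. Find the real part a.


Step 1: z0 = -20 + 9i
Step 2: z0^2 = (-20)^2 - 9^2 - 360i
Step 3: real part = 400 - 81 = 319

319


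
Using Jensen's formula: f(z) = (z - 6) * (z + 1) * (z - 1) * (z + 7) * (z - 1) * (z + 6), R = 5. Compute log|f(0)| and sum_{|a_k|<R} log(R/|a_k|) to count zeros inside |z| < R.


Jensen's formula: (1/2pi)*integral log|f(Re^it)|dt = log|f(0)| + sum_{|a_k|<R} log(R/|a_k|)
Step 1: f(0) = (-6) * 1 * (-1) * 7 * (-1) * 6 = -252
Step 2: log|f(0)| = log|6| + log|-1| + log|1| + log|-7| + log|1| + log|-6| = 5.5294
Step 3: Zeros inside |z| < 5: -1, 1, 1
Step 4: Jensen sum = log(5/1) + log(5/1) + log(5/1) = 4.8283
Step 5: n(R) = number of terms in the Jensen sum = count of zeros inside |z| < 5 = 3

3


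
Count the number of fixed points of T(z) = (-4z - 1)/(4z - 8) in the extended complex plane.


Step 1: Fixed points satisfy T(z) = z
Step 2: 4z^2 - 4z + 1 = 0
Step 3: Discriminant = (-4)^2 - 4*4*1 = 0
Step 4: Number of fixed points = 1

1


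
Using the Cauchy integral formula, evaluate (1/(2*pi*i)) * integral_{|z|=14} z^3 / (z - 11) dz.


Step 1: f(z) = z^3, a = 11 is inside |z| = 14
Step 2: By Cauchy integral formula: (1/(2pi*i)) * integral = f(a)
Step 3: f(11) = 11^3 = 1331

1331


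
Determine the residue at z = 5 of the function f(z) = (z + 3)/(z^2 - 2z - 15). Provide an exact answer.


Step 1: Q(z) = z^2 - 2z - 15 = (z - 5)(z + 3)
Step 2: Q'(z) = 2z - 2
Step 3: Q'(5) = 8, P(5) = 8
Step 4: Res = P(5)/Q'(5) = 8/8 = 1

1


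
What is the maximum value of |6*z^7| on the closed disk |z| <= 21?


Step 1: On |z| = 21, |f(z)| = 6 * |z|^7 = 6 * 21^7
Step 2: By maximum modulus principle, maximum is on boundary.
Step 3: Maximum = 6 * 1801088541 = 10806531246

10806531246


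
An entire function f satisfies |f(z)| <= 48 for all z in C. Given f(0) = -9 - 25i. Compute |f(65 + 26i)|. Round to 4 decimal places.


Step 1: By Liouville's theorem, a bounded entire function is constant.
Step 2: f(z) = f(0) = -9 - 25i for all z.
Step 3: |f(w)| = |-9 - 25i| = sqrt(81 + 625)
Step 4: = 26.5707

26.5707


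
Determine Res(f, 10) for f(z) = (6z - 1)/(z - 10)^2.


Step 1: Pole of order 2 at z = 10
Step 2: Res = lim d/dz [(z - 10)^2 * f(z)] as z -> 10
Step 3: (z - 10)^2 * f(z) = 6z - 1
Step 4: d/dz[6z - 1] = 6

6


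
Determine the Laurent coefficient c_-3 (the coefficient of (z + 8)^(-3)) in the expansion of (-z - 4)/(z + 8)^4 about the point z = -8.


Step 1: Write the numerator in powers of (z + 8): -z - 4 = -(z + 8) + (-1*(-8) - 4) = -(z + 8) + 4
Step 2: Divide by (z + 8)^4: f(z) = 4(z + 8)^(-4) - (z + 8)^(-3)
Step 3: This finite sum is the Laurent series of f about z = -8.
Step 4: Coefficient of (z + 8)^(-3) = coefficient of (z + 8) in the re-centred numerator = -1

-1


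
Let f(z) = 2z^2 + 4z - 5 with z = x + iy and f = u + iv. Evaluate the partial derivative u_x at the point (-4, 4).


Step 1: f(z) = 2(x+iy)^2 + 4(x+iy) - 5
Step 2: u = 2(x^2 - y^2) + 4x - 5
Step 3: u_x = 4x + 4
Step 4: At (-4, 4): u_x = -16 + 4 = -12

-12


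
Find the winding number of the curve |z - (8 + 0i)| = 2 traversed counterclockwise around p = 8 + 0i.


Step 1: Center c = (8, 0), radius = 2
Step 2: |p - c|^2 = 0^2 + 0^2 = 0
Step 3: r^2 = 4
Step 4: |p-c| < r so winding number = 1

1


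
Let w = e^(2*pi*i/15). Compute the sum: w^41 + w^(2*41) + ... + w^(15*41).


Step 1: The sum sum_{j=1}^{n} w^(k*j) equals n if n | k, else 0.
Step 2: Here n = 15, k = 41
Step 3: Does n divide k? 15 | 41 -> False
Step 4: Sum = 0

0


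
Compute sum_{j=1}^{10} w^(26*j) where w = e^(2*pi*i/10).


Step 1: The sum sum_{j=1}^{n} w^(k*j) equals n if n | k, else 0.
Step 2: Here n = 10, k = 26
Step 3: Does n divide k? 10 | 26 -> False
Step 4: Sum = 0

0


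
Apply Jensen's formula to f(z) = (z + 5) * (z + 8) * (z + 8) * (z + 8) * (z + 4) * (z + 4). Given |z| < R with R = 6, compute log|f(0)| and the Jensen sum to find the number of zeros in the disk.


Jensen's formula: (1/2pi)*integral log|f(Re^it)|dt = log|f(0)| + sum_{|a_k|<R} log(R/|a_k|)
Step 1: f(0) = 5 * 8 * 8 * 8 * 4 * 4 = 40960
Step 2: log|f(0)| = log|-5| + log|-8| + log|-8| + log|-8| + log|-4| + log|-4| = 10.6204
Step 3: Zeros inside |z| < 6: -5, -4, -4
Step 4: Jensen sum = log(6/5) + log(6/4) + log(6/4) = 0.9933
Step 5: n(R) = number of terms in the Jensen sum = count of zeros inside |z| < 6 = 3

3


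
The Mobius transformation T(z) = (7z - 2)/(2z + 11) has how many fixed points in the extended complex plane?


Step 1: Fixed points satisfy T(z) = z
Step 2: 2z^2 + 4z + 2 = 0
Step 3: Discriminant = 4^2 - 4*2*2 = 0
Step 4: Number of fixed points = 1

1


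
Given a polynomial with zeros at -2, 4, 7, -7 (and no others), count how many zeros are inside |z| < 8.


Step 1: Check each root:
  z = -2: |-2| = 2 < 8
  z = 4: |4| = 4 < 8
  z = 7: |7| = 7 < 8
  z = -7: |-7| = 7 < 8
Step 2: Count = 4

4


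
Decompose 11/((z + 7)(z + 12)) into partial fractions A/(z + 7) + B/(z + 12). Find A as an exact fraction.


Step 1: Multiply both sides by (z + 7) and set z = -7
Step 2: A = 11 / (-7 + 12)
Step 3: A = 11 / 5
Step 4: A = 11/5

11/5


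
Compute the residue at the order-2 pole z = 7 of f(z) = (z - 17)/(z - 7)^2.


Step 1: Pole of order 2 at z = 7
Step 2: Res = lim d/dz [(z - 7)^2 * f(z)] as z -> 7
Step 3: (z - 7)^2 * f(z) = z - 17
Step 4: d/dz[z - 17] = 1

1


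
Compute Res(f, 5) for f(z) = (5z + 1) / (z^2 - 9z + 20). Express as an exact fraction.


Step 1: Q(z) = z^2 - 9z + 20 = (z - 5)(z - 4)
Step 2: Q'(z) = 2z - 9
Step 3: Q'(5) = 1, P(5) = 26
Step 4: Res = P(5)/Q'(5) = 26/1 = 26

26


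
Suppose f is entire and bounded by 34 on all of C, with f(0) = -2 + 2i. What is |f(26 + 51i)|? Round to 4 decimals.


Step 1: By Liouville's theorem, a bounded entire function is constant.
Step 2: f(z) = f(0) = -2 + 2i for all z.
Step 3: |f(w)| = |-2 + 2i| = sqrt(4 + 4)
Step 4: = 2.8284

2.8284
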